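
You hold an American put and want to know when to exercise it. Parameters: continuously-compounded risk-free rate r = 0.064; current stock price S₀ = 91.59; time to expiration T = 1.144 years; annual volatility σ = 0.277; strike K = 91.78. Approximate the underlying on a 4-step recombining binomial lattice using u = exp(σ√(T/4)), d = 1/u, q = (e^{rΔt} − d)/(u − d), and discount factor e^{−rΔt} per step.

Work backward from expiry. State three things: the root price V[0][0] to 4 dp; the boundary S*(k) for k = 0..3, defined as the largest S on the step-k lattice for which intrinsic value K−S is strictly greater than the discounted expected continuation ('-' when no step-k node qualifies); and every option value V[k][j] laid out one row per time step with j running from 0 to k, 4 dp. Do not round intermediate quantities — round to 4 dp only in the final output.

params: Δt=0.28600 u=1.15967 d=0.86231 q=0.52516 e^(-rΔt)=0.98186
t_4 payoffs: 41.1383 23.6751 0.1900 0.0000 0.0000
t_3: node(3,0) S=58.7277 payoff=33.0523 vs cont=31.3876 → 33.0523 [stop]  node(3,1) S=78.9793 payoff=12.8007 vs cont=11.1361 → 12.8007 [stop]  node(3,2) S=106.2143 payoff=0.0000 vs cont=0.0886 → 0.0886 [wait]  node(3,3) S=142.8410 payoff=0.0000 vs cont=0.0000 → 0.0000 [wait]  ⇒ S*(3)=78.9793
t_2: node(2,0) S=68.1049 payoff=23.6751 vs cont=22.0105 → 23.6751 [stop]  node(2,1) S=91.5900 payoff=0.1900 vs cont=6.0138 → 6.0138 [wait]  node(2,2) S=123.1737 payoff=0.0000 vs cont=0.0413 → 0.0413 [wait]  ⇒ S*(2)=68.1049
t_1: node(1,0) S=78.9793 payoff=12.8007 vs cont=14.1390 → 14.1390 [wait]  node(1,1) S=106.2143 payoff=0.0000 vs cont=2.8251 → 2.8251 [wait]  ⇒ S*(1)=-
t_0: node(0,0) S=91.5900 payoff=0.1900 vs cont=8.0488 → 8.0488 [wait]  ⇒ S*(0)=-

price = 8.0488
boundary = - - 68.1049 78.9793
tree:
8.0488
14.1390 2.8251
23.6751 6.0138 0.0413
33.0523 12.8007 0.0886 0.0000
41.1383 23.6751 0.1900 0.0000 0.0000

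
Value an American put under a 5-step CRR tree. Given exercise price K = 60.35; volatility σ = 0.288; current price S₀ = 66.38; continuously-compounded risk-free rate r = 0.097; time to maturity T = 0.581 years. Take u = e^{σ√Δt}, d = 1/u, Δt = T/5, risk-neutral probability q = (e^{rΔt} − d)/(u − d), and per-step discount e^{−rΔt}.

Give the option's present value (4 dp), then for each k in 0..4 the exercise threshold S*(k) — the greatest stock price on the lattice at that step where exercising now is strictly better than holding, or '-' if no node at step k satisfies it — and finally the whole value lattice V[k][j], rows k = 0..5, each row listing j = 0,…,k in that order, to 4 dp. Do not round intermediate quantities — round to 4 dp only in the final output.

Δt=0.11620  u=1.10315  d=0.90649  q=0.53311  discount=0.98879
step 5 (expiry): payoffs max(K−S,0) = 19.7192 10.9043 0.1771 0.0000 0.0000 0.0000
step 4: (k=4,j=0): S=44.8221, (K−S)⁺=15.5279, hold=14.8515 ⇒ V=15.5279 exercise | (k=4,j=1): S=54.5462, (K−S)⁺=5.8038, hold=5.1274 ⇒ V=5.8038 exercise | (k=4,j=2): S=66.3800, (K−S)⁺=0.0000, hold=0.0818 ⇒ V=0.0818 continue | (k=4,j=3): S=80.7811, (K−S)⁺=0.0000, hold=0.0000 ⇒ V=0.0000 continue | (k=4,j=4): S=98.3066, (K−S)⁺=0.0000, hold=0.0000 ⇒ V=0.0000 continue  boundary S*=54.5462
step 3: (k=3,j=0): S=49.4457, (K−S)⁺=10.9043, hold=10.2279 ⇒ V=10.9043 exercise | (k=3,j=1): S=60.1729, (K−S)⁺=0.1771, hold=2.7224 ⇒ V=2.7224 continue | (k=3,j=2): S=73.2274, (K−S)⁺=0.0000, hold=0.0377 ⇒ V=0.0377 continue | (k=3,j=3): S=89.1141, (K−S)⁺=0.0000, hold=0.0000 ⇒ V=0.0000 continue  boundary S*=49.4457
step 2: (k=2,j=0): S=54.5462, (K−S)⁺=5.8038, hold=6.4691 ⇒ V=6.4691 continue | (k=2,j=1): S=66.3800, (K−S)⁺=0.0000, hold=1.2767 ⇒ V=1.2767 continue | (k=2,j=2): S=80.7811, (K−S)⁺=0.0000, hold=0.0174 ⇒ V=0.0174 continue  boundary S*=-
step 1: (k=1,j=0): S=60.1729, (K−S)⁺=0.1771, hold=3.6595 ⇒ V=3.6595 continue | (k=1,j=1): S=73.2274, (K−S)⁺=0.0000, hold=0.5986 ⇒ V=0.5986 continue  boundary S*=-
step 0: (k=0,j=0): S=66.3800, (K−S)⁺=0.0000, hold=2.0050 ⇒ V=2.0050 continue  boundary S*=-

price = 2.0050
boundary = - - - 49.4457 54.5462
tree:
2.0050
3.6595 0.5986
6.4691 1.2767 0.0174
10.9043 2.7224 0.0377 0.0000
15.5279 5.8038 0.0818 0.0000 0.0000
19.7192 10.9043 0.1771 0.0000 0.0000 0.0000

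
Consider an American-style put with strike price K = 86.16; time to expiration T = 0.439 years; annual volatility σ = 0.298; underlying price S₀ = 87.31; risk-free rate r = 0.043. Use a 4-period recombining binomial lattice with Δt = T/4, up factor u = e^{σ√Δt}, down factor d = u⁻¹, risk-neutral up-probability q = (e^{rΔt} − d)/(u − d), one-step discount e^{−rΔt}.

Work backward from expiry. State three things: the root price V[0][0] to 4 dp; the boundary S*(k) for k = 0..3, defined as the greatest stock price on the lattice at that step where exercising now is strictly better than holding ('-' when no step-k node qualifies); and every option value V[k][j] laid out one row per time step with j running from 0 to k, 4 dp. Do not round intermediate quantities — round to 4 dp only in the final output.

price = 5.3832
boundary = - - 71.6662 64.9291
tree:
5.3832
9.0124 1.7942
14.4938 3.6001 0.0000
21.2309 7.2235 0.0000 0.0000
27.3347 14.4938 0.0000 0.0000 0.0000

Δt=0.10975  u=1.10376  d=0.90599  q=0.49926  discount=0.99529
step 4 (expiry): payoffs max(K−S,0) = 27.3347 14.4938 0.0000 0.0000 0.0000
step 3: (k=3,j=0): S=64.9291, (K−S)⁺=21.2309, hold=20.8252 ⇒ V=21.2309 exercise | (k=3,j=1): S=79.1023, (K−S)⁺=7.0577, hold=7.2235 ⇒ V=7.2235 continue | (k=3,j=2): S=96.3693, (K−S)⁺=0.0000, hold=0.0000 ⇒ V=0.0000 continue | (k=3,j=3): S=117.4055, (K−S)⁺=0.0000, hold=0.0000 ⇒ V=0.0000 continue  boundary S*=64.9291
step 2: (k=2,j=0): S=71.6662, (K−S)⁺=14.4938, hold=14.1706 ⇒ V=14.4938 exercise | (k=2,j=1): S=87.3100, (K−S)⁺=0.0000, hold=3.6001 ⇒ V=3.6001 continue | (k=2,j=2): S=106.3687, (K−S)⁺=0.0000, hold=0.0000 ⇒ V=0.0000 continue  boundary S*=71.6662
step 1: (k=1,j=0): S=79.1023, (K−S)⁺=7.0577, hold=9.0124 ⇒ V=9.0124 continue | (k=1,j=1): S=96.3693, (K−S)⁺=0.0000, hold=1.7942 ⇒ V=1.7942 continue  boundary S*=-
step 0: (k=0,j=0): S=87.3100, (K−S)⁺=0.0000, hold=5.3832 ⇒ V=5.3832 continue  boundary S*=-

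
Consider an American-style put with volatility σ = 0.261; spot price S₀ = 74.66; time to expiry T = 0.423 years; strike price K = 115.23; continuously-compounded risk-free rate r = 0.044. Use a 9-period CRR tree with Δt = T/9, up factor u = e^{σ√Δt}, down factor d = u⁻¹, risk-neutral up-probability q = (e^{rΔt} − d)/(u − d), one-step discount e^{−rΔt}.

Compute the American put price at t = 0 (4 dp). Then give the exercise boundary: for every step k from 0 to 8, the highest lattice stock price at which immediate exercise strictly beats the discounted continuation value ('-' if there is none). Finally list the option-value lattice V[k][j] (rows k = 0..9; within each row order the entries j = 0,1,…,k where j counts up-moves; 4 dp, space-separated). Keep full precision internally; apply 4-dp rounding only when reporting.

price = 40.5700
boundary = 74.6600 79.0063 83.6057 88.4728 93.6232 88.4728 93.6232 99.0735 104.8410
tree:
40.5700
44.6772 36.2237
48.5585 40.5700 31.6243
52.2263 44.6772 36.2237 26.7572
55.6922 48.5585 40.5700 31.6243 21.6068
58.9676 52.2263 44.6772 36.2237 26.7572 16.2852
62.0627 55.6922 48.5585 40.5700 31.6243 21.6068 11.1179
64.9875 58.9676 52.2263 44.6772 36.2237 26.7572 16.1565 6.2077
67.7515 62.0627 55.6922 48.5585 40.5700 31.6243 21.6068 10.3890 2.1207
70.3634 64.9875 58.9676 52.2263 44.6772 36.2237 26.7572 16.1565 4.2857 0.0000

Δt=0.04700, u=1.05821, d=0.94499, q=0.50414, disc=e^(-rΔt)=0.99793
k=9 terminal: V=max(K-S,0) → 70.3634 64.9875 58.9676 52.2263 44.6772 36.2237 26.7572 16.1565 4.2857 0.0000
k=8: j=0 S=47.4785 intr=67.7515 cont=67.5135 V=67.7515[EX]; j=1 S=53.1673 intr=62.0627 cont=61.8246 V=62.0627[EX]; j=2 S=59.5378 intr=55.6922 cont=55.4542 V=55.6922[EX]; j=3 S=66.6715 intr=48.5585 cont=48.3205 V=48.5585[EX]; j=4 S=74.6600 intr=40.5700 cont=40.3320 V=40.5700[EX]; j=5 S=83.6057 intr=31.6243 cont=31.3863 V=31.6243[EX]; j=6 S=93.6232 intr=21.6068 cont=21.3687 V=21.6068[EX]; j=7 S=104.8410 intr=10.3890 cont=10.1509 V=10.3890[EX]; j=8 S=117.4030 intr=0.0000 cont=2.1207 V=2.1207[hold]  S*(8)=104.8410
k=7: j=0 S=50.2425 intr=64.9875 cont=64.7495 V=64.9875[EX]; j=1 S=56.2624 intr=58.9676 cont=58.7295 V=58.9676[EX]; j=2 S=63.0037 intr=52.2263 cont=51.9882 V=52.2263[EX]; j=3 S=70.5528 intr=44.6772 cont=44.4392 V=44.6772[EX]; j=4 S=79.0063 intr=36.2237 cont=35.9856 V=36.2237[EX]; j=5 S=88.4728 intr=26.7572 cont=26.5192 V=26.7572[EX]; j=6 S=99.0735 intr=16.1565 cont=15.9185 V=16.1565[EX]; j=7 S=110.9443 intr=4.2857 cont=6.2077 V=6.2077[hold]  S*(7)=99.0735
k=6: j=0 S=53.1673 intr=62.0627 cont=61.8246 V=62.0627[EX]; j=1 S=59.5378 intr=55.6922 cont=55.4542 V=55.6922[EX]; j=2 S=66.6715 intr=48.5585 cont=48.3205 V=48.5585[EX]; j=3 S=74.6600 intr=40.5700 cont=40.3320 V=40.5700[EX]; j=4 S=83.6057 intr=31.6243 cont=31.3863 V=31.6243[EX]; j=5 S=93.6232 intr=21.6068 cont=21.3687 V=21.6068[EX]; j=6 S=104.8410 intr=10.3890 cont=11.1179 V=11.1179[hold]  S*(6)=93.6232
k=5: j=0 S=56.2624 intr=58.9676 cont=58.7295 V=58.9676[EX]; j=1 S=63.0037 intr=52.2263 cont=51.9882 V=52.2263[EX]; j=2 S=70.5528 intr=44.6772 cont=44.4392 V=44.6772[EX]; j=3 S=79.0063 intr=36.2237 cont=35.9856 V=36.2237[EX]; j=4 S=88.4728 intr=26.7572 cont=26.5192 V=26.7572[EX]; j=5 S=99.0735 intr=16.1565 cont=16.2852 V=16.2852[hold]  S*(5)=88.4728
k=4: j=0 S=59.5378 intr=55.6922 cont=55.4542 V=55.6922[EX]; j=1 S=66.6715 intr=48.5585 cont=48.3205 V=48.5585[EX]; j=2 S=74.6600 intr=40.5700 cont=40.3320 V=40.5700[EX]; j=3 S=83.6057 intr=31.6243 cont=31.3863 V=31.6243[EX]; j=4 S=93.6232 intr=21.6068 cont=21.4335 V=21.6068[EX]  S*(4)=93.6232
k=3: j=0 S=63.0037 intr=52.2263 cont=51.9882 V=52.2263[EX]; j=1 S=70.5528 intr=44.6772 cont=44.4392 V=44.6772[EX]; j=2 S=79.0063 intr=36.2237 cont=35.9856 V=36.2237[EX]; j=3 S=88.4728 intr=26.7572 cont=26.5192 V=26.7572[EX]  S*(3)=88.4728
k=2: j=0 S=66.6715 intr=48.5585 cont=48.3205 V=48.5585[EX]; j=1 S=74.6600 intr=40.5700 cont=40.3320 V=40.5700[EX]; j=2 S=83.6057 intr=31.6243 cont=31.3863 V=31.6243[EX]  S*(2)=83.6057
k=1: j=0 S=70.5528 intr=44.6772 cont=44.4392 V=44.6772[EX]; j=1 S=79.0063 intr=36.2237 cont=35.9856 V=36.2237[EX]  S*(1)=79.0063
k=0: j=0 S=74.6600 intr=40.5700 cont=40.3320 V=40.5700[EX]  S*(0)=74.6600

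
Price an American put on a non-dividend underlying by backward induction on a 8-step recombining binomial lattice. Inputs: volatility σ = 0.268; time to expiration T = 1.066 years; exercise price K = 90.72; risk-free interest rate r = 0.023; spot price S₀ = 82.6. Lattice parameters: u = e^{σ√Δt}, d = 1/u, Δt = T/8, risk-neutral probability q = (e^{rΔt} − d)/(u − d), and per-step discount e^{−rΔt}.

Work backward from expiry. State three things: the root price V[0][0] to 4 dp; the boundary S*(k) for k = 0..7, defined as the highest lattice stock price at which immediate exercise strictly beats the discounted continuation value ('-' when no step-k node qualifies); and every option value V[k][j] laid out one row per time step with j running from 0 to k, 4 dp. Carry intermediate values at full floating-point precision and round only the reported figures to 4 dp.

price = 13.2780
boundary = - - - 61.5914 55.8513 61.5914 67.9214 74.9020
tree:
13.2780
17.8194 8.6573
23.1724 12.3866 4.8488
29.1286 17.1481 7.5323 2.0998
34.8687 22.8455 11.3543 3.6208 0.5374
40.0738 29.1286 16.4807 6.1156 1.0596 0.0000
44.7939 34.8687 22.7986 10.0402 2.0890 0.0000 0.0000
49.0740 40.0738 29.1286 15.8180 4.1186 0.0000 0.0000 0.0000
52.9552 44.7939 34.8687 22.7986 8.1200 0.0000 0.0000 0.0000 0.0000

params: Δt=0.13325 u=1.10277 d=0.90680 q=0.49123 e^(-rΔt)=0.99694
t_8 payoffs: 52.9552 44.7939 34.8687 22.7986 8.1200 0.0000 0.0000 0.0000 0.0000
t_7: node(7,0) S=41.6460 payoff=49.0740 vs cont=48.7964 → 49.0740 [stop]  node(7,1) S=50.6462 payoff=40.0738 vs cont=39.7962 → 40.0738 [stop]  node(7,2) S=61.5914 payoff=29.1286 vs cont=28.8510 → 29.1286 [stop]  node(7,3) S=74.9020 payoff=15.8180 vs cont=15.5404 → 15.8180 [stop]  node(7,4) S=91.0892 payoff=0.0000 vs cont=4.1186 → 4.1186 [wait]  node(7,5) S=110.7746 payoff=0.0000 vs cont=0.0000 → 0.0000 [wait]  node(7,6) S=134.7142 payoff=0.0000 vs cont=0.0000 → 0.0000 [wait]  node(7,7) S=163.8275 payoff=0.0000 vs cont=0.0000 → 0.0000 [wait]  ⇒ S*(7)=74.9020
t_6: node(6,0) S=45.9261 payoff=44.7939 vs cont=44.5162 → 44.7939 [stop]  node(6,1) S=55.8513 payoff=34.8687 vs cont=34.5911 → 34.8687 [stop]  node(6,2) S=67.9214 payoff=22.7986 vs cont=22.5210 → 22.7986 [stop]  node(6,3) S=82.6000 payoff=8.1200 vs cont=10.0402 → 10.0402 [wait]  node(6,4) S=100.4508 payoff=0.0000 vs cont=2.0890 → 2.0890 [wait]  node(6,5) S=122.1594 payoff=0.0000 vs cont=0.0000 → 0.0000 [wait]  node(6,6) S=148.5594 payoff=0.0000 vs cont=0.0000 → 0.0000 [wait]  ⇒ S*(6)=67.9214
t_5: node(5,0) S=50.6462 payoff=40.0738 vs cont=39.7962 → 40.0738 [stop]  node(5,1) S=61.5914 payoff=29.1286 vs cont=28.8510 → 29.1286 [stop]  node(5,2) S=74.9020 payoff=15.8180 vs cont=16.4807 → 16.4807 [wait]  node(5,3) S=91.0892 payoff=0.0000 vs cont=6.1156 → 6.1156 [wait]  node(5,4) S=110.7746 payoff=0.0000 vs cont=1.0596 → 1.0596 [wait]  node(5,5) S=134.7142 payoff=0.0000 vs cont=0.0000 → 0.0000 [wait]  ⇒ S*(5)=61.5914
t_4: node(4,0) S=55.8513 payoff=34.8687 vs cont=34.5911 → 34.8687 [stop]  node(4,1) S=67.9214 payoff=22.7986 vs cont=22.8455 → 22.8455 [wait]  node(4,2) S=82.6000 payoff=8.1200 vs cont=11.3543 → 11.3543 [wait]  node(4,3) S=100.4508 payoff=0.0000 vs cont=3.6208 → 3.6208 [wait]  node(4,4) S=122.1594 payoff=0.0000 vs cont=0.5374 → 0.5374 [wait]  ⇒ S*(4)=55.8513
t_3: node(3,0) S=61.5914 payoff=29.1286 vs cont=28.8740 → 29.1286 [stop]  node(3,1) S=74.9020 payoff=15.8180 vs cont=17.1481 → 17.1481 [wait]  node(3,2) S=91.0892 payoff=0.0000 vs cont=7.5323 → 7.5323 [wait]  node(3,3) S=110.7746 payoff=0.0000 vs cont=2.0998 → 2.0998 [wait]  ⇒ S*(3)=61.5914
t_2: node(2,0) S=67.9214 payoff=22.7986 vs cont=23.1724 → 23.1724 [wait]  node(2,1) S=82.6000 payoff=8.1200 vs cont=12.3866 → 12.3866 [wait]  node(2,2) S=100.4508 payoff=0.0000 vs cont=4.8488 → 4.8488 [wait]  ⇒ S*(2)=-
t_1: node(1,0) S=74.9020 payoff=15.8180 vs cont=17.8194 → 17.8194 [wait]  node(1,1) S=91.0892 payoff=0.0000 vs cont=8.6573 → 8.6573 [wait]  ⇒ S*(1)=-
t_0: node(0,0) S=82.6000 payoff=8.1200 vs cont=13.2780 → 13.2780 [wait]  ⇒ S*(0)=-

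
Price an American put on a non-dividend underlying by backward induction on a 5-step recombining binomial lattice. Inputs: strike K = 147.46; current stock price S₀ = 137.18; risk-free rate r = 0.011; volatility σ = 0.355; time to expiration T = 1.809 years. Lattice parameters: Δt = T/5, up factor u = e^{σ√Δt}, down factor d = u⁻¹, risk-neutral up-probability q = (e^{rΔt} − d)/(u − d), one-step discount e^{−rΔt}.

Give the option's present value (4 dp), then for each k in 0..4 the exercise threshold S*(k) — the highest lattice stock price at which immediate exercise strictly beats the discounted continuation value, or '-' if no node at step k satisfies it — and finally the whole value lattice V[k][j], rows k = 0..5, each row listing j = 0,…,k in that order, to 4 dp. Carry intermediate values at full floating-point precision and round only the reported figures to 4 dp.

Δt=0.36180  u=1.23804  d=0.80773  q=0.45609  discount=0.99603
step 5 (expiry): payoffs max(K−S,0) = 100.2958 75.1691 36.6561 0.0000 0.0000 0.0000
step 4: (k=4,j=0): S=58.3913, (K−S)⁺=89.0687, hold=88.4830 ⇒ V=89.0687 exercise | (k=4,j=1): S=89.4993, (K−S)⁺=57.9607, hold=57.3751 ⇒ V=57.9607 exercise | (k=4,j=2): S=137.1800, (K−S)⁺=10.2800, hold=19.8586 ⇒ V=19.8586 continue | (k=4,j=3): S=210.2627, (K−S)⁺=0.0000, hold=0.0000 ⇒ V=0.0000 continue | (k=4,j=4): S=322.2802, (K−S)⁺=0.0000, hold=0.0000 ⇒ V=0.0000 continue  boundary S*=89.4993
step 3: (k=3,j=0): S=72.2909, (K−S)⁺=75.1691, hold=74.5834 ⇒ V=75.1691 exercise | (k=3,j=1): S=110.8039, (K−S)⁺=36.6561, hold=40.4217 ⇒ V=40.4217 continue | (k=3,j=2): S=169.8347, (K−S)⁺=0.0000, hold=10.7585 ⇒ V=10.7585 continue | (k=3,j=3): S=260.3142, (K−S)⁺=0.0000, hold=0.0000 ⇒ V=0.0000 continue  boundary S*=72.2909
step 2: (k=2,j=0): S=89.4993, (K−S)⁺=57.9607, hold=59.0857 ⇒ V=59.0857 continue | (k=2,j=1): S=137.1800, (K−S)⁺=10.2800, hold=26.7859 ⇒ V=26.7859 continue | (k=2,j=2): S=210.2627, (K−S)⁺=0.0000, hold=5.8284 ⇒ V=5.8284 continue  boundary S*=-
step 1: (k=1,j=0): S=110.8039, (K−S)⁺=36.6561, hold=44.1780 ⇒ V=44.1780 continue | (k=1,j=1): S=169.8347, (K−S)⁺=0.0000, hold=17.1591 ⇒ V=17.1591 continue  boundary S*=-
step 0: (k=0,j=0): S=137.1800, (K−S)⁺=10.2800, hold=31.7285 ⇒ V=31.7285 continue  boundary S*=-

price = 31.7285
boundary = - - - 72.2909 89.4993
tree:
31.7285
44.1780 17.1591
59.0857 26.7859 5.8284
75.1691 40.4217 10.7585 0.0000
89.0687 57.9607 19.8586 0.0000 0.0000
100.2958 75.1691 36.6561 0.0000 0.0000 0.0000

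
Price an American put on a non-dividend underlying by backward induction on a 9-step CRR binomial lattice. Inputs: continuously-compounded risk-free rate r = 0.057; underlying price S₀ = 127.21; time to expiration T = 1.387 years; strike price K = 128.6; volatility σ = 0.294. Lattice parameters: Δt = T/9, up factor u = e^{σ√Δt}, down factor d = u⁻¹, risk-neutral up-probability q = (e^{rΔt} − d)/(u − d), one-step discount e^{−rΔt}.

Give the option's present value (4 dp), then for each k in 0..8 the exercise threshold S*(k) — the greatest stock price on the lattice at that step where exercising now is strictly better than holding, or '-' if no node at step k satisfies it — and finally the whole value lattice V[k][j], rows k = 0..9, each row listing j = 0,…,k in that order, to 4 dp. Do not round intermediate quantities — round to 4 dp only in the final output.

price = 14.5306
boundary = - - - 89.9805 80.1722 89.9805 100.9887 89.9805 100.9887
tree:
14.5306
20.7385 8.8015
28.7518 13.3775 4.5454
38.6195 19.7431 7.4766 1.8001
48.4278 28.1584 11.9777 3.2698 0.4153
57.1669 38.6195 18.5677 5.8362 0.8539 0.0000
64.9534 48.4278 27.6113 10.1766 1.7555 0.0000 0.0000
71.8911 57.1669 38.6195 17.1763 3.6093 0.0000 0.0000 0.0000
78.0726 64.9534 48.4278 27.6113 7.4206 0.0000 0.0000 0.0000 0.0000
83.5803 71.8911 57.1669 38.6195 15.2564 0.0000 0.0000 0.0000 0.0000 0.0000

params: Δt=0.15411 u=1.12234 d=0.89100 q=0.50932 e^(-rΔt)=0.99125
t_9 payoffs: 83.5803 71.8911 57.1669 38.6195 15.2564 0.0000 0.0000 0.0000 0.0000 0.0000
t_8: node(8,0) S=50.5274 payoff=78.0726 vs cont=76.9479 → 78.0726 [stop]  node(8,1) S=63.6466 payoff=64.9534 vs cont=63.8287 → 64.9534 [stop]  node(8,2) S=80.1722 payoff=48.4278 vs cont=47.3031 → 48.4278 [stop]  node(8,3) S=100.9887 payoff=27.6113 vs cont=26.4866 → 27.6113 [stop]  node(8,4) S=127.2100 payoff=1.3900 vs cont=7.4206 → 7.4206 [wait]  node(8,5) S=160.2396 payoff=0.0000 vs cont=0.0000 → 0.0000 [wait]  node(8,6) S=201.8453 payoff=0.0000 vs cont=0.0000 → 0.0000 [wait]  node(8,7) S=254.2537 payoff=0.0000 vs cont=0.0000 → 0.0000 [wait]  node(8,8) S=320.2698 payoff=0.0000 vs cont=0.0000 → 0.0000 [wait]  ⇒ S*(8)=100.9887
t_7: node(7,0) S=56.7089 payoff=71.8911 vs cont=70.7664 → 71.8911 [stop]  node(7,1) S=71.4331 payoff=57.1669 vs cont=56.0422 → 57.1669 [stop]  node(7,2) S=89.9805 payoff=38.6195 vs cont=37.4948 → 38.6195 [stop]  node(7,3) S=113.3436 payoff=15.2564 vs cont=17.1763 → 17.1763 [wait]  node(7,4) S=142.7728 payoff=0.0000 vs cont=3.6093 → 3.6093 [wait]  node(7,5) S=179.8433 payoff=0.0000 vs cont=0.0000 → 0.0000 [wait]  node(7,6) S=226.5390 payoff=0.0000 vs cont=0.0000 → 0.0000 [wait]  node(7,7) S=285.3590 payoff=0.0000 vs cont=0.0000 → 0.0000 [wait]  ⇒ S*(7)=89.9805
t_6: node(6,0) S=63.6466 payoff=64.9534 vs cont=63.8287 → 64.9534 [stop]  node(6,1) S=80.1722 payoff=48.4278 vs cont=47.3031 → 48.4278 [stop]  node(6,2) S=100.9887 payoff=27.6113 vs cont=27.4559 → 27.6113 [stop]  node(6,3) S=127.2100 payoff=1.3900 vs cont=10.1766 → 10.1766 [wait]  node(6,4) S=160.2396 payoff=0.0000 vs cont=1.7555 → 1.7555 [wait]  node(6,5) S=201.8453 payoff=0.0000 vs cont=0.0000 → 0.0000 [wait]  node(6,6) S=254.2537 payoff=0.0000 vs cont=0.0000 → 0.0000 [wait]  ⇒ S*(6)=100.9887
t_5: node(5,0) S=71.4331 payoff=57.1669 vs cont=56.0422 → 57.1669 [stop]  node(5,1) S=89.9805 payoff=38.6195 vs cont=37.4948 → 38.6195 [stop]  node(5,2) S=113.3436 payoff=15.2564 vs cont=18.5677 → 18.5677 [wait]  node(5,3) S=142.7728 payoff=0.0000 vs cont=5.8362 → 5.8362 [wait]  node(5,4) S=179.8433 payoff=0.0000 vs cont=0.8539 → 0.8539 [wait]  node(5,5) S=226.5390 payoff=0.0000 vs cont=0.0000 → 0.0000 [wait]  ⇒ S*(5)=89.9805
t_4: node(4,0) S=80.1722 payoff=48.4278 vs cont=47.3031 → 48.4278 [stop]  node(4,1) S=100.9887 payoff=27.6113 vs cont=28.1584 → 28.1584 [wait]  node(4,2) S=127.2100 payoff=1.3900 vs cont=11.9777 → 11.9777 [wait]  node(4,3) S=160.2396 payoff=0.0000 vs cont=3.2698 → 3.2698 [wait]  node(4,4) S=201.8453 payoff=0.0000 vs cont=0.4153 → 0.4153 [wait]  ⇒ S*(4)=80.1722
t_3: node(3,0) S=89.9805 payoff=38.6195 vs cont=37.7710 → 38.6195 [stop]  node(3,1) S=113.3436 payoff=15.2564 vs cont=19.7431 → 19.7431 [wait]  node(3,2) S=142.7728 payoff=0.0000 vs cont=7.4766 → 7.4766 [wait]  node(3,3) S=179.8433 payoff=0.0000 vs cont=1.8001 → 1.8001 [wait]  ⇒ S*(3)=89.9805
t_2: node(2,0) S=100.9887 payoff=27.6113 vs cont=28.7518 → 28.7518 [wait]  node(2,1) S=127.2100 payoff=1.3900 vs cont=13.3775 → 13.3775 [wait]  node(2,2) S=160.2396 payoff=0.0000 vs cont=4.5454 → 4.5454 [wait]  ⇒ S*(2)=-
t_1: node(1,0) S=113.3436 payoff=15.2564 vs cont=20.7385 → 20.7385 [wait]  node(1,1) S=142.7728 payoff=0.0000 vs cont=8.8015 → 8.8015 [wait]  ⇒ S*(1)=-
t_0: node(0,0) S=127.2100 payoff=1.3900 vs cont=14.5306 → 14.5306 [wait]  ⇒ S*(0)=-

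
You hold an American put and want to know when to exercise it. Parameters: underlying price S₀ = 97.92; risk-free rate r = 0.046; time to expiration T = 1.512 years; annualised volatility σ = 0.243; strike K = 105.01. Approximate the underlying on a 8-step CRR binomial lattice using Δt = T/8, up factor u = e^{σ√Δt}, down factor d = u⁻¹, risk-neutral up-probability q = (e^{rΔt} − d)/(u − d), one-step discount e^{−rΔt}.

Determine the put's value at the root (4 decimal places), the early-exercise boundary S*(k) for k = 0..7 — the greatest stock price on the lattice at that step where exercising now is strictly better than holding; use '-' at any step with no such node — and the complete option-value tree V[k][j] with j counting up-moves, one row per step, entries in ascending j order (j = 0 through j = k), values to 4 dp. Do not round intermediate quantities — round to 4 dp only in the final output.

price = 13.0747
boundary = - - 79.2705 71.3234 79.2705 71.3234 79.2705 88.1032
tree:
13.0747
18.6417 8.0508
25.7395 12.2700 4.2119
33.6866 18.1094 6.9759 1.6789
40.8370 25.7395 11.2271 3.0884 0.3793
47.2706 33.6866 17.4175 5.5846 0.7887 0.0000
53.0592 40.8370 25.7395 9.8715 1.6399 0.0000 0.0000
58.2674 47.2706 33.6866 16.9068 3.4098 0.0000 0.0000 0.0000
62.9535 53.0592 40.8370 25.7395 7.0900 0.0000 0.0000 0.0000 0.0000

params: Δt=0.18900 u=1.11142 d=0.89975 q=0.51486 e^(-rΔt)=0.99134
t_8 payoffs: 62.9535 53.0592 40.8370 25.7395 7.0900 0.0000 0.0000 0.0000 0.0000
t_7: node(7,0) S=46.7426 payoff=58.2674 vs cont=57.3584 → 58.2674 [stop]  node(7,1) S=57.7394 payoff=47.2706 vs cont=46.3616 → 47.2706 [stop]  node(7,2) S=71.3234 payoff=33.6866 vs cont=32.7776 → 33.6866 [stop]  node(7,3) S=88.1032 payoff=16.9068 vs cont=15.9978 → 16.9068 [stop]  node(7,4) S=108.8306 payoff=0.0000 vs cont=3.4098 → 3.4098 [wait]  node(7,5) S=134.4345 payoff=0.0000 vs cont=0.0000 → 0.0000 [wait]  node(7,6) S=166.0620 payoff=0.0000 vs cont=0.0000 → 0.0000 [wait]  node(7,7) S=205.1304 payoff=0.0000 vs cont=0.0000 → 0.0000 [wait]  ⇒ S*(7)=88.1032
t_6: node(6,0) S=51.9508 payoff=53.0592 vs cont=52.1502 → 53.0592 [stop]  node(6,1) S=64.1730 payoff=40.8370 vs cont=39.9280 → 40.8370 [stop]  node(6,2) S=79.2705 payoff=25.7395 vs cont=24.8305 → 25.7395 [stop]  node(6,3) S=97.9200 payoff=7.0900 vs cont=9.8715 → 9.8715 [wait]  node(6,4) S=120.9570 payoff=0.0000 vs cont=1.6399 → 1.6399 [wait]  node(6,5) S=149.4138 payoff=0.0000 vs cont=0.0000 → 0.0000 [wait]  node(6,6) S=184.5654 payoff=0.0000 vs cont=0.0000 → 0.0000 [wait]  ⇒ S*(6)=79.2705
t_5: node(5,0) S=57.7394 payoff=47.2706 vs cont=46.3616 → 47.2706 [stop]  node(5,1) S=71.3234 payoff=33.6866 vs cont=32.7776 → 33.6866 [stop]  node(5,2) S=88.1032 payoff=16.9068 vs cont=17.4175 → 17.4175 [wait]  node(5,3) S=108.8306 payoff=0.0000 vs cont=5.5846 → 5.5846 [wait]  node(5,4) S=134.4345 payoff=0.0000 vs cont=0.7887 → 0.7887 [wait]  node(5,5) S=166.0620 payoff=0.0000 vs cont=0.0000 → 0.0000 [wait]  ⇒ S*(5)=71.3234
t_4: node(4,0) S=64.1730 payoff=40.8370 vs cont=39.9280 → 40.8370 [stop]  node(4,1) S=79.2705 payoff=25.7395 vs cont=25.0911 → 25.7395 [stop]  node(4,2) S=97.9200 payoff=7.0900 vs cont=11.2271 → 11.2271 [wait]  node(4,3) S=120.9570 payoff=0.0000 vs cont=3.0884 → 3.0884 [wait]  node(4,4) S=149.4138 payoff=0.0000 vs cont=0.3793 → 0.3793 [wait]  ⇒ S*(4)=79.2705
t_3: node(3,0) S=71.3234 payoff=33.6866 vs cont=32.7776 → 33.6866 [stop]  node(3,1) S=88.1032 payoff=16.9068 vs cont=18.1094 → 18.1094 [wait]  node(3,2) S=108.8306 payoff=0.0000 vs cont=6.9759 → 6.9759 [wait]  node(3,3) S=134.4345 payoff=0.0000 vs cont=1.6789 → 1.6789 [wait]  ⇒ S*(3)=71.3234
t_2: node(2,0) S=79.2705 payoff=25.7395 vs cont=25.4443 → 25.7395 [stop]  node(2,1) S=97.9200 payoff=7.0900 vs cont=12.2700 → 12.2700 [wait]  node(2,2) S=120.9570 payoff=0.0000 vs cont=4.2119 → 4.2119 [wait]  ⇒ S*(2)=79.2705
t_1: node(1,0) S=88.1032 payoff=16.9068 vs cont=18.6417 → 18.6417 [wait]  node(1,1) S=108.8306 payoff=0.0000 vs cont=8.0508 → 8.0508 [wait]  ⇒ S*(1)=-
t_0: node(0,0) S=97.9200 payoff=7.0900 vs cont=13.0747 → 13.0747 [wait]  ⇒ S*(0)=-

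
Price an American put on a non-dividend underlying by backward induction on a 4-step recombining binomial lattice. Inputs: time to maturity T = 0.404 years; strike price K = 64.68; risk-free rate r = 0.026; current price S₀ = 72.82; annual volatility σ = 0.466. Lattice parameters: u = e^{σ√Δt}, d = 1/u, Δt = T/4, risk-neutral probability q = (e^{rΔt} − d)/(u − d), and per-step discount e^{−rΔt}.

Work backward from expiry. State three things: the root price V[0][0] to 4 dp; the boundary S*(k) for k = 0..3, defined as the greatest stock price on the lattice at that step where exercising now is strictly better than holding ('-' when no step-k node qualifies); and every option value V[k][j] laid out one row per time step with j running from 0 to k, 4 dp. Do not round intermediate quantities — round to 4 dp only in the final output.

price = 4.8001
boundary = - - - 46.6979
tree:
4.8001
7.7384 1.5385
12.0816 2.9209 0.0000
17.9821 5.5453 0.0000 0.0000
24.4102 10.5279 0.0000 0.0000 0.0000

Δt=0.10100, u=1.15963, d=0.86235, q=0.47189, disc=e^(-rΔt)=0.99738
k=4 terminal: V=max(K-S,0) → 24.4102 10.5279 0.0000 0.0000 0.0000
k=3: j=0 S=46.6979 intr=17.9821 cont=17.8125 V=17.9821[EX]; j=1 S=62.7961 intr=1.8839 cont=5.5453 V=5.5453[hold]; j=2 S=84.4439 intr=0.0000 cont=0.0000 V=0.0000[hold]; j=3 S=113.5544 intr=0.0000 cont=0.0000 V=0.0000[hold]  S*(3)=46.6979
k=2: j=0 S=54.1521 intr=10.5279 cont=12.0816 V=12.0816[hold]; j=1 S=72.8200 intr=0.0000 cont=2.9209 V=2.9209[hold]; j=2 S=97.9233 intr=0.0000 cont=0.0000 V=0.0000[hold]  S*(2)=-
k=1: j=0 S=62.7961 intr=1.8839 cont=7.7384 V=7.7384[hold]; j=1 S=84.4439 intr=0.0000 cont=1.5385 V=1.5385[hold]  S*(1)=-
k=0: j=0 S=72.8200 intr=0.0000 cont=4.8001 V=4.8001[hold]  S*(0)=-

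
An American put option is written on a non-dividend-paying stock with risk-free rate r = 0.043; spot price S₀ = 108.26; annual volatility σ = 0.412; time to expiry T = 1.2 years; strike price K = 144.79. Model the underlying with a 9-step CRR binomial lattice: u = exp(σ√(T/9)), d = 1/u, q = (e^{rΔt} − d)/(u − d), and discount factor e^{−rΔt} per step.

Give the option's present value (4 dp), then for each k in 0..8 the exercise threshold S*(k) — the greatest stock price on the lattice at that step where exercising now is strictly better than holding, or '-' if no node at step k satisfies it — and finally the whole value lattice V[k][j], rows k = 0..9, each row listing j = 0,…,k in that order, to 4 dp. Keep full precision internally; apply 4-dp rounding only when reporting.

params: Δt=0.13333 u=1.16235 d=0.86033 q=0.48150 e^(-rΔt)=0.99428
t_9 payoffs: 116.8359 107.0225 93.7643 75.8517 51.6508 18.9543 0.0000 0.0000 0.0000 0.0000
t_8: node(8,0) S=32.4924 payoff=112.2976 vs cont=111.4698 → 112.2976 [stop]  node(8,1) S=43.8989 payoff=100.8911 vs cont=100.0634 → 100.8911 [stop]  node(8,2) S=59.3096 payoff=85.4804 vs cont=84.6526 → 85.4804 [stop]  node(8,3) S=80.1303 payoff=64.6597 vs cont=63.8320 → 64.6597 [stop]  node(8,4) S=108.2600 payoff=36.5300 vs cont=35.7022 → 36.5300 [stop]  node(8,5) S=146.2647 payoff=0.0000 vs cont=9.7717 → 9.7717 [wait]  node(8,6) S=197.6110 payoff=0.0000 vs cont=0.0000 → 0.0000 [wait]  node(8,7) S=266.9823 payoff=0.0000 vs cont=0.0000 → 0.0000 [wait]  node(8,8) S=360.7066 payoff=0.0000 vs cont=0.0000 → 0.0000 [wait]  ⇒ S*(8)=108.2600
t_7: node(7,0) S=37.7675 payoff=107.0225 vs cont=106.1948 → 107.0225 [stop]  node(7,1) S=51.0257 payoff=93.7643 vs cont=92.9365 → 93.7643 [stop]  node(7,2) S=68.9383 payoff=75.8517 vs cont=75.0239 → 75.8517 [stop]  node(7,3) S=93.1392 payoff=51.6508 vs cont=50.8231 → 51.6508 [stop]  node(7,4) S=125.8357 payoff=18.9543 vs cont=23.5107 → 23.5107 [wait]  node(7,5) S=170.0103 payoff=0.0000 vs cont=5.0377 → 5.0377 [wait]  node(7,6) S=229.6925 payoff=0.0000 vs cont=0.0000 → 0.0000 [wait]  node(7,7) S=310.3261 payoff=0.0000 vs cont=0.0000 → 0.0000 [wait]  ⇒ S*(7)=93.1392
t_6: node(6,0) S=43.8989 payoff=100.8911 vs cont=100.0634 → 100.8911 [stop]  node(6,1) S=59.3096 payoff=85.4804 vs cont=84.6526 → 85.4804 [stop]  node(6,2) S=80.1303 payoff=64.6597 vs cont=63.8320 → 64.6597 [stop]  node(6,3) S=108.2600 payoff=36.5300 vs cont=37.8836 → 37.8836 [wait]  node(6,4) S=146.2647 payoff=0.0000 vs cont=14.5324 → 14.5324 [wait]  node(6,5) S=197.6110 payoff=0.0000 vs cont=2.5971 → 2.5971 [wait]  node(6,6) S=266.9823 payoff=0.0000 vs cont=0.0000 → 0.0000 [wait]  ⇒ S*(6)=80.1303
t_5: node(5,0) S=51.0257 payoff=93.7643 vs cont=92.9365 → 93.7643 [stop]  node(5,1) S=68.9383 payoff=75.8517 vs cont=75.0239 → 75.8517 [stop]  node(5,2) S=93.1392 payoff=51.6508 vs cont=51.4711 → 51.6508 [stop]  node(5,3) S=125.8357 payoff=18.9543 vs cont=26.4877 → 26.4877 [wait]  node(5,4) S=170.0103 payoff=0.0000 vs cont=8.7354 → 8.7354 [wait]  node(5,5) S=229.6925 payoff=0.0000 vs cont=1.3389 → 1.3389 [wait]  ⇒ S*(5)=93.1392
t_4: node(4,0) S=59.3096 payoff=85.4804 vs cont=84.6526 → 85.4804 [stop]  node(4,1) S=80.1303 payoff=64.6597 vs cont=63.8320 → 64.6597 [stop]  node(4,2) S=108.2600 payoff=36.5300 vs cont=39.3088 → 39.3088 [wait]  node(4,3) S=146.2647 payoff=0.0000 vs cont=17.8374 → 17.8374 [wait]  node(4,4) S=197.6110 payoff=0.0000 vs cont=5.1444 → 5.1444 [wait]  ⇒ S*(4)=80.1303
t_3: node(3,0) S=68.9383 payoff=75.8517 vs cont=75.0239 → 75.8517 [stop]  node(3,1) S=93.1392 payoff=51.6508 vs cont=52.1535 → 52.1535 [wait]  node(3,2) S=125.8357 payoff=18.9543 vs cont=28.8048 → 28.8048 [wait]  node(3,3) S=170.0103 payoff=0.0000 vs cont=11.6587 → 11.6587 [wait]  ⇒ S*(3)=68.9383
t_2: node(2,0) S=80.1303 payoff=64.6597 vs cont=64.0726 → 64.6597 [stop]  node(2,1) S=108.2600 payoff=36.5300 vs cont=40.6772 → 40.6772 [wait]  node(2,2) S=146.2647 payoff=0.0000 vs cont=20.4315 → 20.4315 [wait]  ⇒ S*(2)=80.1303
t_1: node(1,0) S=93.1392 payoff=51.6508 vs cont=52.8086 → 52.8086 [wait]  node(1,1) S=125.8357 payoff=18.9543 vs cont=30.7521 → 30.7521 [wait]  ⇒ S*(1)=-
t_0: node(0,0) S=108.2600 payoff=36.5300 vs cont=41.9472 → 41.9472 [wait]  ⇒ S*(0)=-

price = 41.9472
boundary = - - 80.1303 68.9383 80.1303 93.1392 80.1303 93.1392 108.2600
tree:
41.9472
52.8086 30.7521
64.6597 40.6772 20.4315
75.8517 52.1535 28.8048 11.6587
85.4804 64.6597 39.3088 17.8374 5.1444
93.7643 75.8517 51.6508 26.4877 8.7354 1.3389
100.8911 85.4804 64.6597 37.8836 14.5324 2.5971 0.0000
107.0225 93.7643 75.8517 51.6508 23.5107 5.0377 0.0000 0.0000
112.2976 100.8911 85.4804 64.6597 36.5300 9.7717 0.0000 0.0000 0.0000
116.8359 107.0225 93.7643 75.8517 51.6508 18.9543 0.0000 0.0000 0.0000 0.0000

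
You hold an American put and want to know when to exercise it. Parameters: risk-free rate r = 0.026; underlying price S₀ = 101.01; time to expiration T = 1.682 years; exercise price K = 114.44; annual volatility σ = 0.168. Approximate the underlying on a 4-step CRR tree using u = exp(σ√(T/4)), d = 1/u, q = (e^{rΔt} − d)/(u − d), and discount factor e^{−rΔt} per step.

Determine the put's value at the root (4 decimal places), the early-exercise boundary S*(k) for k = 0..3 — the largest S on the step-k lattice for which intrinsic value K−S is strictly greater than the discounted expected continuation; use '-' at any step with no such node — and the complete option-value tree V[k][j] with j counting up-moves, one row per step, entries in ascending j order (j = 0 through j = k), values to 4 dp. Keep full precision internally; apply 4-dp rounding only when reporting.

price = 15.5984
boundary = - 90.5841 81.2343 90.5841
tree:
15.5984
23.8559 8.3994
33.2057 14.5300 2.9878
41.5905 23.8559 6.3345 0.0000
49.1098 33.2057 13.4300 0.0000 0.0000

params: Δt=0.42050 u=1.11510 d=0.89678 q=0.52315 e^(-rΔt)=0.98913
t_4 payoffs: 49.1098 33.2057 13.4300 0.0000 0.0000
t_3: node(3,0) S=72.8495 payoff=41.5905 vs cont=40.3461 → 41.5905 [stop]  node(3,1) S=90.5841 payoff=23.8559 vs cont=22.6116 → 23.8559 [stop]  node(3,2) S=112.6359 payoff=1.8041 vs cont=6.3345 → 6.3345 [wait]  node(3,3) S=140.0561 payoff=0.0000 vs cont=0.0000 → 0.0000 [wait]  ⇒ S*(3)=90.5841
t_2: node(2,0) S=81.2343 payoff=33.2057 vs cont=31.9614 → 33.2057 [stop]  node(2,1) S=101.0100 payoff=13.4300 vs cont=14.5300 → 14.5300 [wait]  node(2,2) S=125.6000 payoff=0.0000 vs cont=2.9878 → 2.9878 [wait]  ⇒ S*(2)=81.2343
t_1: node(1,0) S=90.5841 payoff=23.8559 vs cont=23.1808 → 23.8559 [stop]  node(1,1) S=112.6359 payoff=1.8041 vs cont=8.3994 → 8.3994 [wait]  ⇒ S*(1)=90.5841
t_0: node(0,0) S=101.0100 payoff=13.4300 vs cont=15.5984 → 15.5984 [wait]  ⇒ S*(0)=-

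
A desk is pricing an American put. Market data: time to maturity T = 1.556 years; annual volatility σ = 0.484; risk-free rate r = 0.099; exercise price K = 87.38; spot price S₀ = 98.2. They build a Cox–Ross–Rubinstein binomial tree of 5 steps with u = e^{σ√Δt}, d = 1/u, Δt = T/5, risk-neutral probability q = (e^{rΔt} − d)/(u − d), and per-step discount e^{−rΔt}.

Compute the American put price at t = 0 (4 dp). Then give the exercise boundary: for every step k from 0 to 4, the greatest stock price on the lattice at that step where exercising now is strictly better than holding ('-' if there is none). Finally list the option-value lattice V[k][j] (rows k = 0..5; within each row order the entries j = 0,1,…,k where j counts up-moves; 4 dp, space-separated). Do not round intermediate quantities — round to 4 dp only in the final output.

price = 12.5281
boundary = - - 57.2258 43.6849 57.2258
tree:
12.5281
19.7816 5.7828
30.1542 10.2547 1.5003
43.6951 17.8251 3.0347 0.0000
54.0318 30.1542 6.1383 0.0000 0.0000
61.9227 43.6951 12.4162 0.0000 0.0000 0.0000

params: Δt=0.31120 u=1.30997 d=0.76338 q=0.49015 e^(-rΔt)=0.96966
t_5 payoffs: 61.9227 43.6951 12.4162 0.0000 0.0000 0.0000
t_4: node(4,0) S=33.3482 payoff=54.0318 vs cont=51.3808 → 54.0318 [stop]  node(4,1) S=57.2258 payoff=30.1542 vs cont=27.5032 → 30.1542 [stop]  node(4,2) S=98.2000 payoff=0.0000 vs cont=6.1383 → 6.1383 [wait]  node(4,3) S=168.5122 payoff=0.0000 vs cont=0.0000 → 0.0000 [wait]  node(4,4) S=289.1685 payoff=0.0000 vs cont=0.0000 → 0.0000 [wait]  ⇒ S*(4)=57.2258
t_3: node(3,0) S=43.6849 payoff=43.6951 vs cont=41.0440 → 43.6951 [stop]  node(3,1) S=74.9638 payoff=12.4162 vs cont=17.8251 → 17.8251 [wait]  node(3,2) S=128.6386 payoff=0.0000 vs cont=3.0347 → 3.0347 [wait]  node(3,3) S=220.7451 payoff=0.0000 vs cont=0.0000 → 0.0000 [wait]  ⇒ S*(3)=43.6849
t_2: node(2,0) S=57.2258 payoff=30.1542 vs cont=30.0739 → 30.1542 [stop]  node(2,1) S=98.2000 payoff=0.0000 vs cont=10.2547 → 10.2547 [wait]  node(2,2) S=168.5122 payoff=0.0000 vs cont=1.5003 → 1.5003 [wait]  ⇒ S*(2)=57.2258
t_1: node(1,0) S=74.9638 payoff=12.4162 vs cont=19.7816 → 19.7816 [wait]  node(1,1) S=128.6386 payoff=0.0000 vs cont=5.7828 → 5.7828 [wait]  ⇒ S*(1)=-
t_0: node(0,0) S=98.2000 payoff=0.0000 vs cont=12.5281 → 12.5281 [wait]  ⇒ S*(0)=-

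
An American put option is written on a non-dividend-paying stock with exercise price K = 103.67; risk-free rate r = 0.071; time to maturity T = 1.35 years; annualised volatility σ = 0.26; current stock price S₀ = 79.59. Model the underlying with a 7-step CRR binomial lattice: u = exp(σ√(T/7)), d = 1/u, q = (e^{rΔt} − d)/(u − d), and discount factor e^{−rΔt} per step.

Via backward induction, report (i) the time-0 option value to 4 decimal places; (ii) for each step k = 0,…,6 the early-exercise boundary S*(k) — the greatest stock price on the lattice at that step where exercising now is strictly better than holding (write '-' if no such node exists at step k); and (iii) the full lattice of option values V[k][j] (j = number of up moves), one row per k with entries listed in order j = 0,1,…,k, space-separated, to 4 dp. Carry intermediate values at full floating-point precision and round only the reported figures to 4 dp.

price = 24.0800
boundary = 79.5900 71.0020 79.5900 71.0020 79.5900 71.0020 79.5900
tree:
24.0800
32.6680 16.1505
40.3293 24.0800 9.5861
47.1640 32.6680 15.5139 4.6143
53.2611 40.3293 24.0800 8.3723 1.4244
58.7004 47.1640 32.6680 14.6242 3.0837 0.0000
63.5527 53.2611 40.3293 24.0800 6.6760 0.0000 0.0000
67.8815 58.7004 47.1640 32.6680 14.4533 0.0000 0.0000 0.0000

Δt=0.19286  u=1.12095  d=0.89210  q=0.53173  discount=0.98640
step 7 (expiry): payoffs max(K−S,0) = 67.8815 58.7004 47.1640 32.6680 14.4533 0.0000 0.0000 0.0000
step 6: (k=6,j=0): S=40.1173, (K−S)⁺=63.5527, hold=62.1429 ⇒ V=63.5527 exercise | (k=6,j=1): S=50.4089, (K−S)⁺=53.2611, hold=51.8513 ⇒ V=53.2611 exercise | (k=6,j=2): S=63.3407, (K−S)⁺=40.3293, hold=38.9195 ⇒ V=40.3293 exercise | (k=6,j=3): S=79.5900, (K−S)⁺=24.0800, hold=22.6701 ⇒ V=24.0800 exercise | (k=6,j=4): S=100.0079, (K−S)⁺=3.6621, hold=6.6760 ⇒ V=6.6760 continue | (k=6,j=5): S=125.6638, (K−S)⁺=0.0000, hold=0.0000 ⇒ V=0.0000 continue | (k=6,j=6): S=157.9013, (K−S)⁺=0.0000, hold=0.0000 ⇒ V=0.0000 continue  boundary S*=79.5900
step 5: (k=5,j=0): S=44.9696, (K−S)⁺=58.7004, hold=57.2905 ⇒ V=58.7004 exercise | (k=5,j=1): S=56.5060, (K−S)⁺=47.1640, hold=45.7541 ⇒ V=47.1640 exercise | (k=5,j=2): S=71.0020, (K−S)⁺=32.6680, hold=31.2581 ⇒ V=32.6680 exercise | (k=5,j=3): S=89.2167, (K−S)⁺=14.4533, hold=14.6242 ⇒ V=14.6242 continue | (k=5,j=4): S=112.1043, (K−S)⁺=0.0000, hold=3.0837 ⇒ V=3.0837 continue | (k=5,j=5): S=140.8633, (K−S)⁺=0.0000, hold=0.0000 ⇒ V=0.0000 continue  boundary S*=71.0020
step 4: (k=4,j=0): S=50.4089, (K−S)⁺=53.2611, hold=51.8513 ⇒ V=53.2611 exercise | (k=4,j=1): S=63.3407, (K−S)⁺=40.3293, hold=38.9195 ⇒ V=40.3293 exercise | (k=4,j=2): S=79.5900, (K−S)⁺=24.0800, hold=22.7598 ⇒ V=24.0800 exercise | (k=4,j=3): S=100.0079, (K−S)⁺=3.6621, hold=8.3723 ⇒ V=8.3723 continue | (k=4,j=4): S=125.6638, (K−S)⁺=0.0000, hold=1.4244 ⇒ V=1.4244 continue  boundary S*=79.5900
step 3: (k=3,j=0): S=56.5060, (K−S)⁺=47.1640, hold=45.7541 ⇒ V=47.1640 exercise | (k=3,j=1): S=71.0020, (K−S)⁺=32.6680, hold=31.2581 ⇒ V=32.6680 exercise | (k=3,j=2): S=89.2167, (K−S)⁺=14.4533, hold=15.5139 ⇒ V=15.5139 continue | (k=3,j=3): S=112.1043, (K−S)⁺=0.0000, hold=4.6143 ⇒ V=4.6143 continue  boundary S*=71.0020
step 2: (k=2,j=0): S=63.3407, (K−S)⁺=40.3293, hold=38.9195 ⇒ V=40.3293 exercise | (k=2,j=1): S=79.5900, (K−S)⁺=24.0800, hold=23.2264 ⇒ V=24.0800 exercise | (k=2,j=2): S=100.0079, (K−S)⁺=3.6621, hold=9.5861 ⇒ V=9.5861 continue  boundary S*=79.5900
step 1: (k=1,j=0): S=71.0020, (K−S)⁺=32.6680, hold=31.2581 ⇒ V=32.6680 exercise | (k=1,j=1): S=89.2167, (K−S)⁺=14.4533, hold=16.1505 ⇒ V=16.1505 continue  boundary S*=71.0020
step 0: (k=0,j=0): S=79.5900, (K−S)⁺=24.0800, hold=23.5603 ⇒ V=24.0800 exercise  boundary S*=79.5900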